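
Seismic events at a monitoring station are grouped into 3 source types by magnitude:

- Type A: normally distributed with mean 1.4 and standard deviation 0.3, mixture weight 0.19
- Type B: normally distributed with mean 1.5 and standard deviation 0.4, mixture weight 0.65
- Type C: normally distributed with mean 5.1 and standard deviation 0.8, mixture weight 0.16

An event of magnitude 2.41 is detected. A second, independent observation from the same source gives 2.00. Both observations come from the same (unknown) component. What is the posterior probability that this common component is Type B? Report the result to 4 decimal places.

0.9930

Posterior ∝ prior × likelihood, so P(k | x) ∝ π_k f_k(x); normalise over all components.
Since both observations come from the same component, the likelihood for component k is f_k(x₁)·f_k(x₂).
  f_A = [0.00459775] × [0.17997] = 0.000827457
  f_B = [0.0749855] × [0.456623] = 0.0342401
  f_C = [0.0017485] × [0.000273665] = 4.78502e-07
Unnormalised posteriors:
  π_A·f_A = 0.19 × 0.000827457 = 0.000157217
  π_B·f_B = 0.65 × 0.0342401 = 0.0222561
  π_C·f_C = 0.16 × 4.78502e-07 = 7.65603e-08
Denominator: 0.000157217 + 0.0222561 + 7.65603e-08 = 0.0224134
Responsibility of Type B: 0.0222561 / 0.0224134 ≈ 0.9930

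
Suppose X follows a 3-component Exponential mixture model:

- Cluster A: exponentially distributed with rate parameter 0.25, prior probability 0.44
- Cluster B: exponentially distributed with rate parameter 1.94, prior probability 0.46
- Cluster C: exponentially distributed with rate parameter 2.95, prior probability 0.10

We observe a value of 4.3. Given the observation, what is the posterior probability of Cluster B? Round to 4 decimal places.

0.0056

Posterior ∝ prior × likelihood, so P(k | x) ∝ w_k f_k(x); normalise over all components.
Component likelihoods at x = 4.3:
  L_A = 0.25·e^(−0.25·4.3) = 0.25·e^(−1.0750) = 0.0853244
  L_B = 1.94·e^(−1.94·4.3) = 1.94·e^(−8.3420) = 0.000462293
  L_C = 2.95·e^(−2.95·4.3) = 2.95·e^(−12.6850) = 9.13685e-06
Prior × likelihood for each component:
  w_A·L_A = 0.44 × 0.0853244 = 0.0375428
  w_B·L_B = 0.46 × 0.000462293 = 0.000212655
  w_C·L_C = 0.10 × 9.13685e-06 = 9.13685e-07
Evidence: 0.0375428 + 0.000212655 + 9.13685e-07 = 0.0377563
So the posterior for Cluster B is 0.000212655 / 0.0377563 ≈ 0.0056.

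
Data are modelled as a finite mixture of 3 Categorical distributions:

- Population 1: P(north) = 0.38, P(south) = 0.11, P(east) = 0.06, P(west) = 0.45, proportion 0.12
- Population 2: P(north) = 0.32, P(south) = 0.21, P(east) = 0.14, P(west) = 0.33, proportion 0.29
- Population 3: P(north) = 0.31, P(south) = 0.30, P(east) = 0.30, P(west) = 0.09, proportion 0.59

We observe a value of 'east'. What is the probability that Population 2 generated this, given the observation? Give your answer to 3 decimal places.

P(component k | x) = π_k·f_k(x) / marginal(x), where marginal(x) = Σ_j π_j·f_j(x).
Categorical probabilities:
  p_1 = 0.06
  p_2 = 0.14
  p_3 = 0.3
Multiply by the mixture weights:
  π_1·p_1 = 0.12 × 0.06 = 0.0072
  π_2·p_2 = 0.29 × 0.14 = 0.0406
  π_3·p_3 = 0.59 × 0.3 = 0.177
Marginal: 0.0072 + 0.0406 + 0.177 = 0.2248
P(Population 2 | the observation) ≈ 0.181

0.181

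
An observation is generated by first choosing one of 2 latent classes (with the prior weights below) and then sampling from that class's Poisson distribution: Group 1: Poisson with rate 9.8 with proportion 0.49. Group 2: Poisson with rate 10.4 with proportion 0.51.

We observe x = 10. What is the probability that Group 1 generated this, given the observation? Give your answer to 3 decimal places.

0.491

P(component k | x) = π_k·f_k(x) / marginal(x), where marginal(x) = Σ_j π_j·f_j(x).
Poisson probabilities:
  f_1 = e^(−9.8)·9.8^10/10! = 0.124857
  f_2 = e^(−10.4)·10.4^10/10! = 0.124139
Multiply by the mixture weights:
  π_1·f_1 = 0.49 × 0.124857 = 0.0611798
  π_2·f_2 = 0.51 × 0.124139 = 0.0633108
Sum: 0.0611798 + 0.0633108 = 0.124491
So the posterior for Group 1 is 0.0611798 / 0.124491 ≈ 0.491.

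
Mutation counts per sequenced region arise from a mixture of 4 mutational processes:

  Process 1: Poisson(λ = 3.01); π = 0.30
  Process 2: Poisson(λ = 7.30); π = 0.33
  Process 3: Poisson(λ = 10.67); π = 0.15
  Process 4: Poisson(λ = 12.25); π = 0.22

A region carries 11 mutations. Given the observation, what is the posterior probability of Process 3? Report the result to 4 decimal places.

P(component k | x) = π_k·f_k(x) / marginal(x), where marginal(x) = Σ_j π_j·f_j(x).
Poisson probabilities:
  f_1 = e^(−3.01)·3.01^11/11! = 0.000226908
  f_2 = e^(−7.30)·7.30^11/11! = 0.0530941
  f_3 = e^(−10.67)·10.67^11/11! = 0.118777
  f_4 = e^(−12.25)·12.25^11/11! = 0.111746
Weight by the priors:
  π_1·f_1 = 0.30 × 0.000226908 = 6.80723e-05
  π_2·f_2 = 0.33 × 0.0530941 = 0.017521
  π_3·f_3 = 0.15 × 0.118777 = 0.0178165
  π_4·f_4 = 0.22 × 0.111746 = 0.0245842
Evidence: 6.80723e-05 + 0.017521 + 0.0178165 + 0.0245842 = 0.0599898
P(Process 3 | x) ≈ 0.2970

0.2970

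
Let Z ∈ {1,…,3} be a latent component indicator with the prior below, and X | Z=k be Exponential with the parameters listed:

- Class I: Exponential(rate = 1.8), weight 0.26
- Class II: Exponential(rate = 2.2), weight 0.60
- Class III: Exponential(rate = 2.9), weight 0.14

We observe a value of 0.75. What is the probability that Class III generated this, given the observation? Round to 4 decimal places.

0.1096

P(component k | x) = P(Z=k)·f_k(x) / marginal(x), where marginal(x) = Σ_j P(Z=j)·f_j(x).
Exponential densities:
  p_I = 0.466632
  p_II = 0.42251
  p_III = 0.329464
Prior × likelihood for each component:
  P(Z=I)·p_I = 0.26 × 0.466632 = 0.121324
  P(Z=II)·p_II = 0.60 × 0.42251 = 0.253506
  P(Z=III)·p_III = 0.14 × 0.329464 = 0.0461249
Marginal: 0.121324 + 0.253506 + 0.0461249 = 0.420955
P(Class III | data) ≈ 0.1096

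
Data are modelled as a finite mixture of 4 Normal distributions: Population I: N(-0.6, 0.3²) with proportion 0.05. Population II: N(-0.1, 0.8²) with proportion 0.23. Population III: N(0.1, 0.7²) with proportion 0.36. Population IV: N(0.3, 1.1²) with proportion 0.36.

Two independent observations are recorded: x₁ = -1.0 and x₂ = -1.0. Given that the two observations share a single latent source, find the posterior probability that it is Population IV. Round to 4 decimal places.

0.2224

Posterior ∝ prior × likelihood, so P(k | x) ∝ π_k f_k(x); normalise over all components.
Since both observations come from the same component, the likelihood for component k is f_k(x₁)·f_k(x₂).
  L_I = [0.5467] × [0.5467] = 0.298881
  L_II = [0.264846] × [0.264846] = 0.0701433
  L_III = [0.165803] × [0.165803] = 0.0274905
  L_IV = [0.180397] × [0.180397] = 0.032543
Multiply by the mixture weights:
  π_I·L_I = 0.05 × 0.298881 = 0.0149441
  π_II·L_II = 0.23 × 0.0701433 = 0.016133
  π_III·L_III = 0.36 × 0.0274905 = 0.00989658
  π_IV·L_IV = 0.36 × 0.032543 = 0.0117155
Marginal: 0.0149441 + 0.016133 + 0.00989658 + 0.0117155 = 0.0526891
Responsibility of Population IV: 0.0117155 / 0.0526891 ≈ 0.2224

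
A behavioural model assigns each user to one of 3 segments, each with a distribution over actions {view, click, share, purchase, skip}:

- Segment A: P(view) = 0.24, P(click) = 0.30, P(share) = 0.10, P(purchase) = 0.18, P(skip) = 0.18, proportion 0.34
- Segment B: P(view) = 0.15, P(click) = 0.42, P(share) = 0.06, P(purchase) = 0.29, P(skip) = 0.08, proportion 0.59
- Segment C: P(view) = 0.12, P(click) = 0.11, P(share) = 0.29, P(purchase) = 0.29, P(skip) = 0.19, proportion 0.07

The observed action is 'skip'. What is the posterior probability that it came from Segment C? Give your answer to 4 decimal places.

P(component k | x) = π_k·f_k(x) / marginal(x), where marginal(x) = Σ_j π_j·f_j(x).
Evaluate each component's likelihood at the observed value:
  L_A = P(skip | comp) = 0.18
  L_B = P(skip | comp) = 0.08
  L_C = P(skip | comp) = 0.19
Multiply by the mixture weights:
  π_A·L_A = 0.34 × 0.18 = 0.0612
  π_B·L_B = 0.59 × 0.08 = 0.0472
  π_C·L_C = 0.07 × 0.19 = 0.0133
Sum: 0.0612 + 0.0472 + 0.0133 = 0.1217
P(Segment C | data) ≈ 0.1093

0.1093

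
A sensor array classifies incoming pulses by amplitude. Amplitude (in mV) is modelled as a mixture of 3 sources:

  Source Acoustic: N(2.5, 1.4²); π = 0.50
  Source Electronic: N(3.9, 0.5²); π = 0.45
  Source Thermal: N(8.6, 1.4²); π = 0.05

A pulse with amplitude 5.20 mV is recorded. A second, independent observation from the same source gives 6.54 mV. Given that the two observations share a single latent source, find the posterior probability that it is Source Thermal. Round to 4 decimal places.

0.4229

Apply Bayes' rule: the posterior for each component is proportional to its prior times its likelihood at x.
Since both observations come from the same component, the likelihood for component k is f_k(x₁)·f_k(x₂).
  L_Acoustic = [(1/(1.4·√(2π)))·exp(−(5.20−2.5)²/(2·1.4²)) = 0.284959·exp(-1.85969) = 0.0443739] × [0.0044312] = 0.00019663
  L_Electronic = [(1/(0.5·√(2π)))·exp(−(5.20−3.9)²/(2·0.5²)) = 0.797885·exp(-3.38000) = 0.0271659] × [7.05054e-07] = 1.91535e-08
  L_Thermal = [(1/(1.4·√(2π)))·exp(−(5.20−8.6)²/(2·1.4²)) = 0.284959·exp(-2.94898) = 0.0149299] × [0.0965242] = 0.00144109
Unnormalised posteriors:
  π_Acoustic·L_Acoustic = 0.50 × 0.00019663 = 9.83148e-05
  π_Electronic·L_Electronic = 0.45 × 1.91535e-08 = 8.61905e-09
  π_Thermal·L_Thermal = 0.05 × 0.00144109 = 7.20547e-05
Evidence: 9.83148e-05 + 8.61905e-09 + 7.20547e-05 = 0.000170378
Responsibility of Source Thermal: 7.20547e-05 / 0.000170378 ≈ 0.4229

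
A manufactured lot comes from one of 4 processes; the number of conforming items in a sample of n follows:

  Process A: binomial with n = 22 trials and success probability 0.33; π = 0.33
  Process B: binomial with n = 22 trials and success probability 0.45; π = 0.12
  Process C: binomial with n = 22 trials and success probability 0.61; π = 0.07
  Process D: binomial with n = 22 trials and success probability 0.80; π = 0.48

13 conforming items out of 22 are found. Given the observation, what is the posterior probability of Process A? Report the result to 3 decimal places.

Posterior ∝ prior × likelihood, so P(k | x) ∝ w_k f_k(x); normalise over all components.
Component likelihoods at x = 13 conforming items out of 22:
  L_A = 0.00744865
  L_B = 0.0710804
  L_C = 0.16811
  L_D = 0.0140011
Prior × likelihood for each component:
  w_A·L_A = 0.33 × 0.00744865 = 0.00245806
  w_B·L_B = 0.12 × 0.0710804 = 0.00852965
  w_C·L_C = 0.07 × 0.16811 = 0.0117677
  w_D·L_D = 0.48 × 0.0140011 = 0.00672054
Normaliser: 0.00245806 + 0.00852965 + 0.0117677 + 0.00672054 = 0.0294759
Responsibility of Process A: 0.00245806 / 0.0294759 ≈ 0.083

0.083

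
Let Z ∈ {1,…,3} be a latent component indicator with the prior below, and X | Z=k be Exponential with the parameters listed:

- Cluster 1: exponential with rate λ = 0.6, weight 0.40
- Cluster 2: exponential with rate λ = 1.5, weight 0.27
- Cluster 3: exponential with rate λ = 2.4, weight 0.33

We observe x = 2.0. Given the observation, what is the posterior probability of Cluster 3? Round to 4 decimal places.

0.0659

By Bayes' theorem, P(k | x) = w_k f_k(x) / Σ_j w_j f_j(x).
Exponential densities:
  p_1 = 0.180717
  p_2 = 0.0746806
  p_3 = 0.0197514
Multiply by the mixture weights:
  w_1·p_1 = 0.40 × 0.180717 = 0.0722866
  w_2·p_2 = 0.27 × 0.0746806 = 0.0201638
  w_3·p_3 = 0.33 × 0.0197514 = 0.00651796
Normaliser: 0.0722866 + 0.0201638 + 0.00651796 = 0.0989683
P(Cluster 3 | data) ≈ 0.0659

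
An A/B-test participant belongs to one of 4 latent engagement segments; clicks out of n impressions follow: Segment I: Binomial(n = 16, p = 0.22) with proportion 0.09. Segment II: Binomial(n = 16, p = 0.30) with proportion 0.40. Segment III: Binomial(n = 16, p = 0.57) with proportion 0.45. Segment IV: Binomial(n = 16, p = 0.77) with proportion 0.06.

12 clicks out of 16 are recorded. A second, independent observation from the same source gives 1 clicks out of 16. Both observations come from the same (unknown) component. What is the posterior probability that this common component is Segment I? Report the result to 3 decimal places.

The responsibility of component k is P(Z=k) f_k(x) divided by Σ_j P(Z=j) f_j(x).
Since both observations come from the same component, the likelihood for component k is f_k(x₁)·f_k(x₂).
  L_I = [8.66008e-06] × [0.0847153] = 7.33641e-07
  L_II = [0.00023223] × [0.0227883] = 5.29213e-06
  L_III = [0.0731886] × [2.89749e-05] = 2.12063e-06
  L_IV = [0.221244] × [3.28495e-09] = 7.26775e-10
Prior × likelihood for each component:
  P(Z=I)·L_I = 0.09 × 7.33641e-07 = 6.60277e-08
  P(Z=II)·L_II = 0.40 × 5.29213e-06 = 2.11685e-06
  P(Z=III)·L_III = 0.45 × 2.12063e-06 = 9.54284e-07
  P(Z=IV)·L_IV = 0.06 × 7.26775e-10 = 4.36065e-11
Denominator: 6.60277e-08 + 2.11685e-06 + 9.54284e-07 + 4.36065e-11 = 3.13721e-06
Responsibility of Segment I: 6.60277e-08 / 3.13721e-06 ≈ 0.021

0.021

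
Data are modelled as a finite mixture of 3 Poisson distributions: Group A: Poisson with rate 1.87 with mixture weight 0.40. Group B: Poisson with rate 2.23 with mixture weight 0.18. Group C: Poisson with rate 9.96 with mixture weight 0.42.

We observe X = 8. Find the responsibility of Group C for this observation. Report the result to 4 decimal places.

0.9892

Posterior ∝ prior × likelihood, so P(k | x) ∝ π_k f_k(x); normalise over all components.
Poisson probabilities:
  L_A = e^(−1.87)·1.87^8/8! = 0.000571586
  L_B = e^(−2.23)·2.23^8/8! = 0.00163095
  L_C = e^(−9.96)·9.96^8/8! = 0.113496
Prior × likelihood for each component:
  π_A·L_A = 0.40 × 0.000571586 = 0.000228634
  π_B·L_B = 0.18 × 0.00163095 = 0.000293572
  π_C·L_C = 0.42 × 0.113496 = 0.0476684
Denominator: 0.000228634 + 0.000293572 + 0.0476684 = 0.0481906
P(Group C | the observation) ≈ 0.9892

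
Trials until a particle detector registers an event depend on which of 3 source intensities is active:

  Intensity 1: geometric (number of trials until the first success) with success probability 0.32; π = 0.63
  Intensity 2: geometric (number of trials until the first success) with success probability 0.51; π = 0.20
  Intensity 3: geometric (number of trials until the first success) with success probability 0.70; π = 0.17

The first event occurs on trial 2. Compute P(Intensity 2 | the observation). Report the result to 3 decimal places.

0.224

By Bayes' theorem, P(k | x) = π_k f_k(x) / Σ_j π_j f_j(x).
Component likelihoods at x = 2:
  L_1 = 0.32·(1−0.32)^1 = 0.32·0.68 = 0.2176
  L_2 = 0.51·(1−0.51)^1 = 0.51·0.49 = 0.2499
  L_3 = 0.70·(1−0.70)^1 = 0.70·0.3 = 0.21
Unnormalised posteriors:
  π_1·L_1 = 0.63 × 0.2176 = 0.137088
  π_2·L_2 = 0.20 × 0.2499 = 0.04998
  π_3·L_3 = 0.17 × 0.21 = 0.0357
Evidence: 0.137088 + 0.04998 + 0.0357 = 0.222768
P(Intensity 2 | 2) ≈ 0.224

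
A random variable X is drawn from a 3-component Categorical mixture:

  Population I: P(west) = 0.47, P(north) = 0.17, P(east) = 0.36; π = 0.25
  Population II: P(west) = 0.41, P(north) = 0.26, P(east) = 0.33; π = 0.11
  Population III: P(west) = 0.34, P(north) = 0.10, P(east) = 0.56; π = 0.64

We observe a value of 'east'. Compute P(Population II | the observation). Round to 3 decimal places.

0.075

The responsibility of component k is π_k f_k(x) divided by Σ_j π_j f_j(x).
Component likelihoods at x = 'east':
  p_I = P(east | comp) = 0.36
  p_II = P(east | comp) = 0.33
  p_III = P(east | comp) = 0.56
Multiply by the mixture weights:
  π_I·p_I = 0.25 × 0.36 = 0.09
  π_II·p_II = 0.11 × 0.33 = 0.0363
  π_III·p_III = 0.64 × 0.56 = 0.3584
Denominator: 0.09 + 0.0363 + 0.3584 = 0.4847
So the posterior for Population II is 0.0363 / 0.4847 ≈ 0.075.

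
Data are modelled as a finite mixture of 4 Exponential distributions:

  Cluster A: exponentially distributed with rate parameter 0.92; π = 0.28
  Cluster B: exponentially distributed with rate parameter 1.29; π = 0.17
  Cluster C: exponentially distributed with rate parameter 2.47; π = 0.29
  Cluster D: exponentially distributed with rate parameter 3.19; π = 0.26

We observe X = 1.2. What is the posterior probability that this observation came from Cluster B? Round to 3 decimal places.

By Bayes' theorem, P(k | x) = π_k f_k(x) / Σ_j π_j f_j(x).
Exponential densities:
  f_A = 0.305019
  f_B = 0.274348
  f_C = 0.127482
  f_D = 0.0693923
Weight by the priors:
  π_A·f_A = 0.28 × 0.305019 = 0.0854053
  π_B·f_B = 0.17 × 0.274348 = 0.0466392
  π_C·f_C = 0.29 × 0.127482 = 0.0369697
  π_D·f_D = 0.26 × 0.0693923 = 0.018042
Sum: 0.0854053 + 0.0466392 + 0.0369697 + 0.018042 = 0.187056
So the posterior for Cluster B is 0.0466392 / 0.187056 ≈ 0.249.

0.249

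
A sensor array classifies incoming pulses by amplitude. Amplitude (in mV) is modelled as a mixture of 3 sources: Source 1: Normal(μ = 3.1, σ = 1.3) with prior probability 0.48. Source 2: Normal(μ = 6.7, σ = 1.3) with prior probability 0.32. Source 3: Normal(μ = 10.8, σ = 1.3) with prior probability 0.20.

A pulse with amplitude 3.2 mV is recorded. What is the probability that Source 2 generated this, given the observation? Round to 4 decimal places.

Apply Bayes' rule: the posterior for each component is proportional to its prior times its likelihood at x.
Normal densities:
  p_1 = 0.305972
  p_2 = 0.00818409
  p_3 = 1.16256e-08
Weight by the priors:
  π_1·p_1 = 0.48 × 0.305972 = 0.146867
  π_2·p_2 = 0.32 × 0.00818409 = 0.00261891
  π_3·p_3 = 0.20 × 1.16256e-08 = 2.32511e-09
Sum: 0.146867 + 0.00261891 + 2.32511e-09 = 0.149486
P(Source 2 | 3.2 mV) = 0.00261891 / 0.149486 ≈ 0.0175

0.0175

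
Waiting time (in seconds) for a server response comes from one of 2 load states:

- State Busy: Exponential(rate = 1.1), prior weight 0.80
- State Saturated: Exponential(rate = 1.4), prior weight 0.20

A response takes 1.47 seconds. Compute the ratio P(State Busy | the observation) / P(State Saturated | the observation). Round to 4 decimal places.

Only the two components matter; the odds are (π_i f_i(x)) / (π_j f_j(x)).
Evaluate each component's likelihood at the observed value:
  f_Busy = 0.218343
  f_Saturated = 0.178793
Posterior odds = (π_Busy·f_Busy) / (π_Saturated·f_Saturated) = (0.80·0.218343) / (0.20·0.178793) = 0.174674 / 0.0357586 ≈ 4.8848

4.8848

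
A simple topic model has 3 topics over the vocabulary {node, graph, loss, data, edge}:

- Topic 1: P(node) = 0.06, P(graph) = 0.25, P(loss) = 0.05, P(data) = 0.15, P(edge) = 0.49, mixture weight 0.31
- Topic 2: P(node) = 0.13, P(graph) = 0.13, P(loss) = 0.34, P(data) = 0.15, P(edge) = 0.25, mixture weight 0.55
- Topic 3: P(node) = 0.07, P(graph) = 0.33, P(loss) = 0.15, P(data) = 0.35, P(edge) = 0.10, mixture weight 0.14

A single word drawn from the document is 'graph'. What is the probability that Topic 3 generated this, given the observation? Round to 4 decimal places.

0.2367

Apply Bayes' rule: the posterior for each component is proportional to its prior times its likelihood at x.
Categorical probabilities:
  f_1 = P(graph | comp) = 0.25
  f_2 = P(graph | comp) = 0.13
  f_3 = P(graph | comp) = 0.33
Weight by the priors:
  π_1·f_1 = 0.31 × 0.25 = 0.0775
  π_2·f_2 = 0.55 × 0.13 = 0.0715
  π_3·f_3 = 0.14 × 0.33 = 0.0462
Sum: 0.0775 + 0.0715 + 0.0462 = 0.1952
P(Topic 3 | the observation) ≈ 0.2367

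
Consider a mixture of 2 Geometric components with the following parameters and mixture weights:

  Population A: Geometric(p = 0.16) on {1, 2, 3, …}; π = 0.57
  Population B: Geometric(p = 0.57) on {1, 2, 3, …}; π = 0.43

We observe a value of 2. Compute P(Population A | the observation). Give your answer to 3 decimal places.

0.421

The responsibility of component k is P(Z=k) f_k(x) divided by Σ_j P(Z=j) f_j(x).
Geometric probabilities:
  L_A = 0.1344
  L_B = 0.2451
Multiply by the mixture weights:
  P(Z=A)·L_A = 0.57 × 0.1344 = 0.076608
  P(Z=B)·L_B = 0.43 × 0.2451 = 0.105393
Marginal: 0.076608 + 0.105393 = 0.182001
P(Population A | data) ≈ 0.421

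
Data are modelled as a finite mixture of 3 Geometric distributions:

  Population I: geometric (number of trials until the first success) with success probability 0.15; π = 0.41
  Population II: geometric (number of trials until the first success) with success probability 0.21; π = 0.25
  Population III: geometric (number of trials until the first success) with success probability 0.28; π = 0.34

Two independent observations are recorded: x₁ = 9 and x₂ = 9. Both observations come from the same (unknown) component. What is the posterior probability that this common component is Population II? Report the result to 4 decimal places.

0.2354

The responsibility of component k is π_k f_k(x) divided by Σ_j π_j f_j(x).
Since both observations come from the same component, the likelihood for component k is f_k(x₁)·f_k(x₂).
  p_I = [0.0408736] × [0.0408736] = 0.00167065
  p_II = [0.0318593] × [0.0318593] = 0.00101501
  p_III = [0.0202217] × [0.0202217] = 0.000408918
Multiply by the mixture weights:
  π_I·p_I = 0.41 × 0.00167065 = 0.000684966
  π_II·p_II = 0.25 × 0.00101501 = 0.000253754
  π_III·p_III = 0.34 × 0.000408918 = 0.000139032
Sum: 0.000684966 + 0.000253754 + 0.000139032 = 0.00107775
P(Population II | x₁, x₂) = 0.000253754 / 0.00107775 ≈ 0.2354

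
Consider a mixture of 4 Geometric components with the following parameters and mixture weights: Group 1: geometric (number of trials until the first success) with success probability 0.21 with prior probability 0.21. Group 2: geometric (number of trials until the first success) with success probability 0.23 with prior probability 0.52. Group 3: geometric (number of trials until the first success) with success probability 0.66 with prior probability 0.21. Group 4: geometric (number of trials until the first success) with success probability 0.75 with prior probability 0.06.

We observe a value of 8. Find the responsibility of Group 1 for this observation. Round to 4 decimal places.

Posterior ∝ prior × likelihood, so P(k | x) ∝ π_k f_k(x); normalise over all components.
Evaluate each component's likelihood at the observed value:
  p_1 = 0.21·(1−0.21)^7 = 0.21·0.192039 = 0.0403282
  p_2 = 0.23·(1−0.23)^7 = 0.23·0.160485 = 0.0369116
  p_3 = 0.66·(1−0.66)^7 = 0.66·0.000525234 = 0.000346654
  p_4 = 0.75·(1−0.75)^7 = 0.75·6.10352e-05 = 4.57764e-05
Weight by the priors:
  π_1·p_1 = 0.21 × 0.0403282 = 0.00846892
  π_2·p_2 = 0.52 × 0.0369116 = 0.019194
  π_3·p_3 = 0.21 × 0.000346654 = 7.27974e-05
  π_4·p_4 = 0.06 × 4.57764e-05 = 2.74658e-06
Denominator: 0.00846892 + 0.019194 + 7.27974e-05 + 2.74658e-06 = 0.0277385
P(Group 1 | the observation) = 0.00846892 / 0.0277385 ≈ 0.3053

0.3053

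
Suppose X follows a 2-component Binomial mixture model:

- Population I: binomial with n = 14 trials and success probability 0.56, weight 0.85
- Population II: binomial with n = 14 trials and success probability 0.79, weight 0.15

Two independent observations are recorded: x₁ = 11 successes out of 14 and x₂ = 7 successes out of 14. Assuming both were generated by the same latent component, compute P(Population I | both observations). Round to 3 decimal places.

By Bayes' theorem, P(k | x) = w_k f_k(x) / Σ_j w_j f_j(x).
Since both observations come from the same component, the likelihood for component k is f_k(x₁)·f_k(x₂).
  L_I = [C(14,11)·0.56^11·0.44^3 = 364·0.00169851·0.085184 = 0.0526657] × [0.189248] = 0.0099669
  L_II = [C(14,11)·0.79^11·0.21^3 = 364·0.0747994·0.009261 = 0.252149] × [0.0118706] = 0.00299316
Unnormalised posteriors:
  w_I·L_I = 0.85 × 0.0099669 = 0.00847186
  w_II·L_II = 0.15 × 0.00299316 = 0.000448973
Sum: 0.00847186 + 0.000448973 = 0.00892083
So the posterior for Population I is 0.00847186 / 0.00892083 ≈ 0.950.

0.950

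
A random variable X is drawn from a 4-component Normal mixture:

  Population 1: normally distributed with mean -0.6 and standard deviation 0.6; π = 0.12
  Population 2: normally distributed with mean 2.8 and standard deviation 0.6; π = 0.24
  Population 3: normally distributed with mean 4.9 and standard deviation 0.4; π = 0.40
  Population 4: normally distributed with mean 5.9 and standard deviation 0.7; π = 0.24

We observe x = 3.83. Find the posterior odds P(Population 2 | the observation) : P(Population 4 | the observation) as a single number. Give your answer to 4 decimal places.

21.1793

Only the two components matter; the odds are (π_i f_i(x)) / (π_j f_j(x)).
Component likelihoods at x = 3.83:
  f_1 = 9.66671e-13
  f_2 = 0.152348
  f_3 = 0.0278629
  f_4 = 0.00719326
0.0365636 / 0.00172638 ≈ 21.1793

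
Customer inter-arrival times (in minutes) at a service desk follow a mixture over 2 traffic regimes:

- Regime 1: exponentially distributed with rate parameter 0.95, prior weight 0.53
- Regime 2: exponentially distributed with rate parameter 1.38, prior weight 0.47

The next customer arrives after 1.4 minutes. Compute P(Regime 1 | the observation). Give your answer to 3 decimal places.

Posterior ∝ prior × likelihood, so P(k | x) ∝ w_k f_k(x); normalise over all components.
Component likelihoods at x = 1.4 minutes:
  L_1 = 0.251253
  L_2 = 0.199904
Prior × likelihood for each component:
  w_1·L_1 = 0.53 × 0.251253 = 0.133164
  w_2·L_2 = 0.47 × 0.199904 = 0.093955
Normaliser: 0.133164 + 0.093955 = 0.227119
P(Regime 1 | the observation) ≈ 0.586

0.586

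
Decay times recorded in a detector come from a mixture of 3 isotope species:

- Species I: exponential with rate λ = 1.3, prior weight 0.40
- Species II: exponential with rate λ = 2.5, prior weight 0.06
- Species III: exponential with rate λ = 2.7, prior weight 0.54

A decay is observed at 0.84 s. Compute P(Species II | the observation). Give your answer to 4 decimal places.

Posterior ∝ prior × likelihood, so P(k | x) ∝ w_k f_k(x); normalise over all components.
Evaluate each component's likelihood at the observed value:
  L_I = 1.3·e^(−1.3·0.84) = 1.3·e^(−1.0920) = 0.436208
  L_II = 2.5·e^(−2.5·0.84) = 2.5·e^(−2.1000) = 0.306141
  L_III = 2.7·e^(−2.7·0.84) = 2.7·e^(−2.2680) = 0.279501
Unnormalised posteriors:
  w_I·L_I = 0.40 × 0.436208 = 0.174483
  w_II·L_II = 0.06 × 0.306141 = 0.0183685
  w_III·L_III = 0.54 × 0.279501 = 0.150931
Denominator: 0.174483 + 0.0183685 + 0.150931 = 0.343782
P(Species II | 0.84 s) = 0.0183685 / 0.343782 ≈ 0.0534

0.0534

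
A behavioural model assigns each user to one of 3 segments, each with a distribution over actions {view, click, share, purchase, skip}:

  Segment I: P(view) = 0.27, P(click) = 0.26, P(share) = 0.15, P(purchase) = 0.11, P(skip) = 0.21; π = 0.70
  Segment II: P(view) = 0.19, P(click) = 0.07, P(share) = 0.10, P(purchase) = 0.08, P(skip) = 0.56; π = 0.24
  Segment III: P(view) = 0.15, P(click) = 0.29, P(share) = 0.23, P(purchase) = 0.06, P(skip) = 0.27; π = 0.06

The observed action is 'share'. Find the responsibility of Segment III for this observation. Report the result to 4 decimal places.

0.0966

P(component k | x) = π_k·f_k(x) / marginal(x), where marginal(x) = Σ_j π_j·f_j(x).
Categorical probabilities:
  p_I = 0.15
  p_II = 0.1
  p_III = 0.23
Prior × likelihood for each component:
  π_I·p_I = 0.70 × 0.15 = 0.105
  π_II·p_II = 0.24 × 0.1 = 0.024
  π_III·p_III = 0.06 × 0.23 = 0.0138
Denominator: 0.105 + 0.024 + 0.0138 = 0.1428
So the posterior for Segment III is 0.0138 / 0.1428 ≈ 0.0966.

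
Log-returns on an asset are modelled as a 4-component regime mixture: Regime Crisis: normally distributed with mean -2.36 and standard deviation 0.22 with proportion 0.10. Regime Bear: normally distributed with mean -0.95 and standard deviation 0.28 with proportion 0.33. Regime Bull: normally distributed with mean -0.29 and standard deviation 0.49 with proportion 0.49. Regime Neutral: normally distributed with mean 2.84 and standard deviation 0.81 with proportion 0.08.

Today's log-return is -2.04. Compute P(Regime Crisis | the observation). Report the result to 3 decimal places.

Apply Bayes' rule: the posterior for each component is proportional to its prior times its likelihood at x.
Component likelihoods at x = -2.04:
  f_Crisis = (1/(0.22·√(2π)))·exp(−(-2.04−-2.36)²/(2·0.22²)) = 1.813374·exp(-1.05785) = 0.629605
  f_Bear = (1/(0.28·√(2π)))·exp(−(-2.04−-0.95)²/(2·0.28²)) = 1.424794·exp(-7.57717) = 0.000729507
  f_Bull = (1/(0.49·√(2π)))·exp(−(-2.04−-0.29)²/(2·0.49²)) = 0.814168·exp(-6.37755) = 0.0013835
  f_Neutral = (1/(0.81·√(2π)))·exp(−(-2.04−2.84)²/(2·0.81²)) = 0.492521·exp(-18.14845) = 6.46624e-09
Unnormalised posteriors:
  P(Z=Crisis)·f_Crisis = 0.10 × 0.629605 = 0.0629605
  P(Z=Bear)·f_Bear = 0.33 × 0.000729507 = 0.000240737
  P(Z=Bull)·f_Bull = 0.49 × 0.0013835 = 0.000677914
  P(Z=Neutral)·f_Neutral = 0.08 × 6.46624e-09 = 5.17299e-10
Marginal: 0.0629605 + 0.000240737 + 0.000677914 + 5.17299e-10 = 0.0638792
P(Regime Crisis | -2.04) = 0.0629605 / 0.0638792 ≈ 0.986

0.986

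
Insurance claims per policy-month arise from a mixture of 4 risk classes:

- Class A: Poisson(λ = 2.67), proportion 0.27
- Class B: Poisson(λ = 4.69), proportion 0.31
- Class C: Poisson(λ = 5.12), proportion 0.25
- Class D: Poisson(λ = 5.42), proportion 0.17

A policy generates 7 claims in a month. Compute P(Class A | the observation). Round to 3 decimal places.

Posterior ∝ prior × likelihood, so P(k | x) ∝ π_k f_k(x); normalise over all components.
Component likelihoods at x = 7 claims:
  p_A = 0.0132917
  p_B = 0.0909784
  p_C = 0.109363
  p_D = 0.120695
Weight by the priors:
  π_A·p_A = 0.27 × 0.0132917 = 0.00358877
  π_B·p_B = 0.31 × 0.0909784 = 0.0282033
  π_C·p_C = 0.25 × 0.109363 = 0.0273408
  π_D·p_D = 0.17 × 0.120695 = 0.0205181
Normaliser: 0.00358877 + 0.0282033 + 0.0273408 + 0.0205181 = 0.079651
P(Class A | 7 claims) ≈ 0.045

0.045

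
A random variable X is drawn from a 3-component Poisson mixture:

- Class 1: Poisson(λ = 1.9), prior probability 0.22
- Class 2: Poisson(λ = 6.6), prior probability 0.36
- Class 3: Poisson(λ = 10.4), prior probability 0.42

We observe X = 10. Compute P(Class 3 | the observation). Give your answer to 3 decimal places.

The responsibility of component k is P(Z=k) f_k(x) divided by Σ_j P(Z=j) f_j(x).
Evaluate each component's likelihood at the observed value:
  L_1 = 2.52705e-05
  L_2 = 0.058794
  L_3 = 0.124139
Prior × likelihood for each component:
  P(Z=1)·L_1 = 0.22 × 2.52705e-05 = 5.55951e-06
  P(Z=2)·L_2 = 0.36 × 0.058794 = 0.0211658
  P(Z=3)·L_3 = 0.42 × 0.124139 = 0.0521383
Marginal: 5.55951e-06 + 0.0211658 + 0.0521383 = 0.0733097
So the posterior for Class 3 is 0.0521383 / 0.0733097 ≈ 0.711.

0.711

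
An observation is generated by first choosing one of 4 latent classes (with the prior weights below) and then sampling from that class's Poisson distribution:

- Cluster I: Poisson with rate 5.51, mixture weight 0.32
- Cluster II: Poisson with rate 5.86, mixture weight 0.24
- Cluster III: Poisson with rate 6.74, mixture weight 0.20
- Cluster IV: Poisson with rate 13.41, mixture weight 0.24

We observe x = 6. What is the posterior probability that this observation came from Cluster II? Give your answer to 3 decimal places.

By Bayes' theorem, P(k | x) = π_k f_k(x) / Σ_j π_j f_j(x).
Component likelihoods at x = 6:
  f_I = e^(−5.51)·5.51^6/6! = 0.157259
  f_II = e^(−5.86)·5.86^6/6! = 0.160357
  f_III = e^(−6.74)·6.74^6/6! = 0.153986
  f_IV = e^(−13.41)·13.41^6/6! = 0.0121158
Weight by the priors:
  π_I·f_I = 0.32 × 0.157259 = 0.0503228
  π_II·f_II = 0.24 × 0.160357 = 0.0384856
  π_III·f_III = 0.20 × 0.153986 = 0.0307973
  π_IV·f_IV = 0.24 × 0.0121158 = 0.00290779
Normaliser: 0.0503228 + 0.0384856 + 0.0307973 + 0.00290779 = 0.122513
So the posterior for Cluster II is 0.0384856 / 0.122513 ≈ 0.314.

0.314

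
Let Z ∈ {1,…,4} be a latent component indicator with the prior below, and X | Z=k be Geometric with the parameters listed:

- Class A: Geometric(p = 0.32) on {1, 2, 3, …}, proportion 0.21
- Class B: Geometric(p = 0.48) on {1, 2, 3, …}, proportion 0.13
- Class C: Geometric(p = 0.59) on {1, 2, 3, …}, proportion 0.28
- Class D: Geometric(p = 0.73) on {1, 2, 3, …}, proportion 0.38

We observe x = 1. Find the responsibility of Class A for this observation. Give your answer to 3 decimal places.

The responsibility of component k is P(Z=k) f_k(x) divided by Σ_j P(Z=j) f_j(x).
Component likelihoods at x = 1:
  p_A = 0.32
  p_B = 0.48
  p_C = 0.59
  p_D = 0.73
Prior × likelihood for each component:
  P(Z=A)·p_A = 0.21 × 0.32 = 0.0672
  P(Z=B)·p_B = 0.13 × 0.48 = 0.0624
  P(Z=C)·p_C = 0.28 × 0.59 = 0.1652
  P(Z=D)·p_D = 0.38 × 0.73 = 0.2774
Denominator: 0.0672 + 0.0624 + 0.1652 + 0.2774 = 0.5722
P(Class A | 1) = 0.0672 / 0.5722 ≈ 0.117

0.117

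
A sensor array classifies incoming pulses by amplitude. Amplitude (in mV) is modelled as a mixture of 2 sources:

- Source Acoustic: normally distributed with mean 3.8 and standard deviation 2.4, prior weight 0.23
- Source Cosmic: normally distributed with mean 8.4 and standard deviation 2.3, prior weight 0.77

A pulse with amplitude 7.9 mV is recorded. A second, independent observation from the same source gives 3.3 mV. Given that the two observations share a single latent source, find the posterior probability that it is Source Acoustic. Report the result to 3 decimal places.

0.427

The responsibility of component k is π_k f_k(x) divided by Σ_j π_j f_j(x).
Since both observations come from the same component, the likelihood for component k is f_k(x₁)·f_k(x₂).
  p_Acoustic = [(1/(2.4·√(2π)))·exp(−(7.9−3.8)²/(2·2.4²)) = 0.166226·exp(-1.45920) = 0.0386345] × [0.162657] = 0.0062842
  p_Cosmic = [(1/(2.3·√(2π)))·exp(−(7.9−8.4)²/(2·2.3²)) = 0.173453·exp(-0.02363) = 0.169403] × [0.0148425] = 0.00251436
Unnormalised posteriors:
  π_Acoustic·p_Acoustic = 0.23 × 0.0062842 = 0.00144537
  π_Cosmic·p_Cosmic = 0.77 × 0.00251436 = 0.00193606
Evidence: 0.00144537 + 0.00193606 = 0.00338142
P(Source Acoustic | x₁, x₂) ≈ 0.427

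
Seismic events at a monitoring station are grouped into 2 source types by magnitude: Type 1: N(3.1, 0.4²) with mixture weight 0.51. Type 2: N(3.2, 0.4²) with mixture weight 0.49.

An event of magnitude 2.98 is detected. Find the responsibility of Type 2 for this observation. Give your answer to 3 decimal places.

0.464

Posterior ∝ prior × likelihood, so P(k | x) ∝ π_k f_k(x); normalise over all components.
Evaluate each component's likelihood at the observed value:
  p_1 = (1/(0.4·√(2π)))·exp(−(2.98−3.1)²/(2·0.4²)) = 0.997356·exp(-0.04500) = 0.95347
  p_2 = (1/(0.4·√(2π)))·exp(−(2.98−3.2)²/(2·0.4²)) = 0.997356·exp(-0.15125) = 0.85736
Prior × likelihood for each component:
  π_1·p_1 = 0.51 × 0.95347 = 0.486269
  π_2·p_2 = 0.49 × 0.85736 = 0.420106
Marginal: 0.486269 + 0.420106 = 0.906376
P(Type 2 | data) = 0.420106 / 0.906376 ≈ 0.464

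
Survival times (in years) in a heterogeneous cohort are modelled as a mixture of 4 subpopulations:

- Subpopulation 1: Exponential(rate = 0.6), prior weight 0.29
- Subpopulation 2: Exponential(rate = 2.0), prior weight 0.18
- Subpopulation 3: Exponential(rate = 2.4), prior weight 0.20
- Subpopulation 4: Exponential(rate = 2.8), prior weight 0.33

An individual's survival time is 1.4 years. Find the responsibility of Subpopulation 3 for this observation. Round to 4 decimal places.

0.1263

By Bayes' theorem, P(k | x) = π_k f_k(x) / Σ_j π_j f_j(x).
Component likelihoods at x = 1.4 years:
  f_1 = 0.6·e^(−0.6·1.4) = 0.6·e^(−0.8400) = 0.259026
  f_2 = 2.0·e^(−2.0·1.4) = 2.0·e^(−2.8000) = 0.12162
  f_3 = 2.4·e^(−2.4·1.4) = 2.4·e^(−3.3600) = 0.0833646
  f_4 = 2.8·e^(−2.8·1.4) = 2.8·e^(−3.9200) = 0.0555551
Weight by the priors:
  π_1·f_1 = 0.29 × 0.259026 = 0.0751176
  π_2·f_2 = 0.18 × 0.12162 = 0.0218916
  π_3·f_3 = 0.20 × 0.0833646 = 0.0166729
  π_4·f_4 = 0.33 × 0.0555551 = 0.0183332
Evidence: 0.0751176 + 0.0218916 + 0.0166729 + 0.0183332 = 0.132015
P(Subpopulation 3 | data) ≈ 0.1263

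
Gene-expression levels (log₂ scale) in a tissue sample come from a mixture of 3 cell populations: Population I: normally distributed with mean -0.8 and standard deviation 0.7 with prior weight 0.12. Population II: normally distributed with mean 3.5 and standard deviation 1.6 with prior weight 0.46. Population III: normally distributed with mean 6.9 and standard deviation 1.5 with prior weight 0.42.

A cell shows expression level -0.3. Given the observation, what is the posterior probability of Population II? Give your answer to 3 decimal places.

0.114

The responsibility of component k is P(Z=k) f_k(x) divided by Σ_j P(Z=j) f_j(x).
Evaluate each component's likelihood at the observed value:
  L_I = 0.441593
  L_II = 0.0148574
  L_III = 2.64087e-06
Prior × likelihood for each component:
  P(Z=I)·L_I = 0.12 × 0.441593 = 0.0529912
  P(Z=II)·L_II = 0.46 × 0.0148574 = 0.00683442
  P(Z=III)·L_III = 0.42 × 2.64087e-06 = 1.10916e-06
Denominator: 0.0529912 + 0.00683442 + 1.10916e-06 = 0.0598267
So the posterior for Population II is 0.00683442 / 0.0598267 ≈ 0.114.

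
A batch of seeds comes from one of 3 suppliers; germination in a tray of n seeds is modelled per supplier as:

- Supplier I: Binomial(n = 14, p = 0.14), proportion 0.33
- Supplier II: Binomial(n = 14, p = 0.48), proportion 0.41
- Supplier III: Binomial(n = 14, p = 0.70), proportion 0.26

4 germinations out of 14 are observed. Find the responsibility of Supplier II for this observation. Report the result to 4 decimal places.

0.5254

P(component k | x) = π_k·f_k(x) / marginal(x), where marginal(x) = Σ_j π_j·f_j(x).
Evaluate each component's likelihood at the observed value:
  L_I = C(14,4)·0.14^4·0.86^10 = 1001·0.00038416·0.221302 = 0.0851002
  L_II = C(14,4)·0.48^4·0.52^10 = 1001·0.0530842·0.00144555 = 0.0768126
  L_III = C(14,4)·0.70^4·0.30^10 = 1001·0.2401·5.9049e-06 = 0.00141918
Unnormalised posteriors:
  π_I·L_I = 0.33 × 0.0851002 = 0.0280831
  π_II·L_II = 0.41 × 0.0768126 = 0.0314932
  π_III·L_III = 0.26 × 0.00141918 = 0.000368988
Evidence: 0.0280831 + 0.0314932 + 0.000368988 = 0.0599452
Responsibility of Supplier II: 0.0314932 / 0.0599452 ≈ 0.5254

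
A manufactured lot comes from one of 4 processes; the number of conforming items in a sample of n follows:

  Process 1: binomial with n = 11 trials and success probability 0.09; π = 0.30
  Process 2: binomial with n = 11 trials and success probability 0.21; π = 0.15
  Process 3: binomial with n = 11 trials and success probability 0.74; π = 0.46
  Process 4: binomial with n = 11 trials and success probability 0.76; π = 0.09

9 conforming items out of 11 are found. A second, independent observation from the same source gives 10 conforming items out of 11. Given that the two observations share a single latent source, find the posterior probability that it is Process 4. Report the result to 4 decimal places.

0.2035

Apply Bayes' rule: the posterior for each component is proportional to its prior times its likelihood at x.
Since both observations come from the same component, the likelihood for component k is f_k(x₁)·f_k(x₂).
  f_1 = [1.76453e-08] × [3.49027e-10] = 6.15867e-18
  f_2 = [2.72641e-05] × [1.44948e-06] = 3.95188e-11
  f_3 = [0.247397] × [0.140826] = 0.03484
  f_4 = [0.267983] × [0.169723] = 0.0454828
Weight by the priors:
  π_1·f_1 = 0.30 × 6.15867e-18 = 1.8476e-18
  π_2·f_2 = 0.15 × 3.95188e-11 = 5.92781e-12
  π_3·f_3 = 0.46 × 0.03484 = 0.0160264
  π_4·f_4 = 0.09 × 0.0454828 = 0.00409345
Normaliser: 1.8476e-18 + 5.92781e-12 + 0.0160264 + 0.00409345 = 0.0201199
P(Process 4 | x₁,x₂) ≈ 0.2035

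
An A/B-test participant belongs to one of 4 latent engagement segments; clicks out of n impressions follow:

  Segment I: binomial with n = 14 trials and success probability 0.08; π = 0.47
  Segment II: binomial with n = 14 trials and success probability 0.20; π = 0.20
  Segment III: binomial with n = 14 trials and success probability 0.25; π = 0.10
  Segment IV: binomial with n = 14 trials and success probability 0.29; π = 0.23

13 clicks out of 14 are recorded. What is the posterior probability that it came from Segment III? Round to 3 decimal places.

By Bayes' theorem, P(k | x) = π_k f_k(x) / Σ_j π_j f_j(x).
Binomial probabilities:
  p_I = 7.08085e-14
  p_II = 9.17504e-09
  p_III = 1.56462e-07
  p_IV = 1.01991e-06
Weight by the priors:
  π_I·p_I = 0.47 × 7.08085e-14 = 3.328e-14
  π_II·p_II = 0.20 × 9.17504e-09 = 1.83501e-09
  π_III·p_III = 0.10 × 1.56462e-07 = 1.56462e-08
  π_IV·p_IV = 0.23 × 1.01991e-06 = 2.34578e-07
Sum: 3.328e-14 + 1.83501e-09 + 1.56462e-08 + 2.34578e-07 = 2.5206e-07
P(Segment III | data) ≈ 0.062

0.062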